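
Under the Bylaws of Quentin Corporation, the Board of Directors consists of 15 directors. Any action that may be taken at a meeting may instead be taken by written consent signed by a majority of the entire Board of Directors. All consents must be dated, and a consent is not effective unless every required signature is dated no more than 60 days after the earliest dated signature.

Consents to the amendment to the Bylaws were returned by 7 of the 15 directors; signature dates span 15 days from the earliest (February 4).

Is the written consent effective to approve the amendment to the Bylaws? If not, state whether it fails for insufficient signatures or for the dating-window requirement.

Not effective — insufficient signatures.

Signatures required: a majority of 15 — a majority of 15 is 8, so 8 needed; 7 signed. Insufficient.
Dating window: the latest signature is 15 days after the earliest; the limit is 60 days. Within the window.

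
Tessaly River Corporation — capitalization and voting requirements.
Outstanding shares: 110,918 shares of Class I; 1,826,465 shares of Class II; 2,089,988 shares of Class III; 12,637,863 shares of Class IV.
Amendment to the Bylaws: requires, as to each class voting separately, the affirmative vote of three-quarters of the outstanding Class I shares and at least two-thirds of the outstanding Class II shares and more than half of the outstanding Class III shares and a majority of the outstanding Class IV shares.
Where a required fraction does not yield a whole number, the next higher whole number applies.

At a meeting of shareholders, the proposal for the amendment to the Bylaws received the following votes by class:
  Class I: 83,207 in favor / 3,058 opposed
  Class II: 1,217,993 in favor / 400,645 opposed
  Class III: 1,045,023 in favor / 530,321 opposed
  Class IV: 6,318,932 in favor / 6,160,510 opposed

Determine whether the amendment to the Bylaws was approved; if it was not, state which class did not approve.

Approved — every class gave the required vote.

Class I: 3/4 of 110918 = 83188.50, rounded up to 83189; 83,189 required, 83,207 in favor — approved.
Class II: 2/3 of 1826465 = 1217643.33, rounded up to 1217644; 1,217,644 required, 1,217,993 in favor — approved.
Class III: a majority of 2089988 is 1044995; 1,044,995 required, 1,045,023 in favor — approved.
Class IV: a majority of 12637863 is 6318932; 6,318,932 required, 6,318,932 in favor — approved.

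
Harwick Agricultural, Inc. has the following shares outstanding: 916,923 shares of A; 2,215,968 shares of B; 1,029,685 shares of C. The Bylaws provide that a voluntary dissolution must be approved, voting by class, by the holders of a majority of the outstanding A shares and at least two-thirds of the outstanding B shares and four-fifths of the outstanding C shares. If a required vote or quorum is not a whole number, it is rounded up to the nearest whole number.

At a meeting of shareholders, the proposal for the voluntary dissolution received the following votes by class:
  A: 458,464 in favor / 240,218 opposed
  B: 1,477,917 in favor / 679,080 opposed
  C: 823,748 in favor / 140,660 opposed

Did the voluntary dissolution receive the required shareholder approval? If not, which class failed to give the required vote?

Approved — every class gave the required vote.

A: a majority of 916923 is 458462; 458,462 required, 458,464 in favor — approved.
B: 2/3 of 2215968 = 1477312; 1,477,312 required, 1,477,917 in favor — approved.
C: 4/5 of 1029685 = 823748; 823,748 required, 823,748 in favor — approved.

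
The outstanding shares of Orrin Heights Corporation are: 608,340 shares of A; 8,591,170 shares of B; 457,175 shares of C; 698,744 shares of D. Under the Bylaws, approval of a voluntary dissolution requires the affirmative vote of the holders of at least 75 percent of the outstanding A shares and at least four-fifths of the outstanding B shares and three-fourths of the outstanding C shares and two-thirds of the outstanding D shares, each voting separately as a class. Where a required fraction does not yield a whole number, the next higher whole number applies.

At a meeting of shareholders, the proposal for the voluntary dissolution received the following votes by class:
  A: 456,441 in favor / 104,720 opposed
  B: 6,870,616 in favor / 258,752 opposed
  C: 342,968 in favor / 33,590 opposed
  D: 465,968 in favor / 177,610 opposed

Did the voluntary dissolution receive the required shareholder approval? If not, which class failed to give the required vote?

A: 3/4 of 608340 = 456255; 456,255 required, 456,441 in favor — approved.
B: 4/5 of 8591170 = 6872936; 6,872,936 required, 6,870,616 in favor — not approved.
C: 3/4 of 457175 = 342881.25, rounded up to 342882; 342,882 required, 342,968 in favor — approved.
D: 2/3 of 698744 = 465829.33, rounded up to 465830; 465,830 required, 465,968 in favor — approved.

Not approved — the B shares did not give the required vote.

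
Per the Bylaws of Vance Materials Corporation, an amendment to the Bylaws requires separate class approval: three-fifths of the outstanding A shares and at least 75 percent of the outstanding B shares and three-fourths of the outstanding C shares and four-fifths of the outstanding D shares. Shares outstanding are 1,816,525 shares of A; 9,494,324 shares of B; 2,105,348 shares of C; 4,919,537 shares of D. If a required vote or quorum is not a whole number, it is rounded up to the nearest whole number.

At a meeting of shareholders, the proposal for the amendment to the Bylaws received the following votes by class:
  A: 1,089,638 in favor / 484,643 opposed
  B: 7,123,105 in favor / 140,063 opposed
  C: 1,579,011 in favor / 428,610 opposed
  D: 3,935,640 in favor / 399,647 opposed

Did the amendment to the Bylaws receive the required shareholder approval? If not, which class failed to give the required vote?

A: 3/5 of 1816525 = 1089915; 1,089,915 required, 1,089,638 in favor — not approved.
B: 3/4 of 9494324 = 7120743; 7,120,743 required, 7,123,105 in favor — approved.
C: 3/4 of 2105348 = 1579011; 1,579,011 required, 1,579,011 in favor — approved.
D: 4/5 of 4919537 = 3935629.60, rounded up to 3935630; 3,935,630 required, 3,935,640 in favor — approved.

Not approved — the A shares did not give the required vote.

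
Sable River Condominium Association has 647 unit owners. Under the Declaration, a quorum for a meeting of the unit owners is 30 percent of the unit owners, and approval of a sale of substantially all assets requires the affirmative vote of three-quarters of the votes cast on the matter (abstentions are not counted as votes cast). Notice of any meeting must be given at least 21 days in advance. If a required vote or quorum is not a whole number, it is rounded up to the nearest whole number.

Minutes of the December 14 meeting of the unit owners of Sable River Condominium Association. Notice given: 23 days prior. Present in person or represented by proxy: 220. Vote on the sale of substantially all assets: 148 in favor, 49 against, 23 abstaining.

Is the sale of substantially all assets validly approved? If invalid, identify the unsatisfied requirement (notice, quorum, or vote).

Notice: 23 days given; 21 required. Satisfied.
Quorum: 30% of 647 = 194.10, rounded up to 195; 220 present. Satisfied.
Vote: requires three-fourths of the votes cast (220 − 23 abstaining = 197); 3/4 of 197 = 147.75, rounded up to 148, so 148 needed; 148 in favor. Satisfied.

Valid — all requirements satisfied.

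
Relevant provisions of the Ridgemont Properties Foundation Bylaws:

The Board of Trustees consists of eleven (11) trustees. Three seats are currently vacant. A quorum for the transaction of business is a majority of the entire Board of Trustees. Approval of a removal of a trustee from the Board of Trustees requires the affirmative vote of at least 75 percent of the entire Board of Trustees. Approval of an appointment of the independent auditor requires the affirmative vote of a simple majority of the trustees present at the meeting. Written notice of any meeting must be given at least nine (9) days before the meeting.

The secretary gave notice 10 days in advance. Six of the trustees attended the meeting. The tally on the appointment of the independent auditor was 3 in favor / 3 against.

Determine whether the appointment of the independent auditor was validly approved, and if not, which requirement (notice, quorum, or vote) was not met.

Notice: 10 days given; 9 required (10 ≥ 9). Satisfied.
Quorum: 6 present; quorum is 6. Satisfied.
Vote: the appointment of the independent auditor requires a majority of the trustees present (6). A majority of 6 is 4, so 4 affirmative votes are needed; 3 voted in favor. Not satisfied.

Invalid — vote requirement not satisfied.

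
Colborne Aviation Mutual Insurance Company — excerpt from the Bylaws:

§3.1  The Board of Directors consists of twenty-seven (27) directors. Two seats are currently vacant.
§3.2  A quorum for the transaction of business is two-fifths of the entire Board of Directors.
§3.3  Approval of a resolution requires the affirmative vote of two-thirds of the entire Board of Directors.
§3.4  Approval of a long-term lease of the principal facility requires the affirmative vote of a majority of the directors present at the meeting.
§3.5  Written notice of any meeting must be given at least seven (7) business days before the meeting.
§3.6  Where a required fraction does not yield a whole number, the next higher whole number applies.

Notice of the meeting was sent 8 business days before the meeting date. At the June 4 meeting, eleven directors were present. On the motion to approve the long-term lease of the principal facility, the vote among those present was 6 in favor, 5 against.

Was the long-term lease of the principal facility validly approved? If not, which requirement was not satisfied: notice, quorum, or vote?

Valid — all requirements satisfied.

Notice: 8 business days given; 7 required (8 ≥ 7). Satisfied.
Quorum: 11 present; quorum is 11. Satisfied.
Vote: the long-term lease of the principal facility requires a majority of the directors present (11). A majority of 11 is 6, so 6 affirmative votes are needed; 6 voted in favor. Satisfied.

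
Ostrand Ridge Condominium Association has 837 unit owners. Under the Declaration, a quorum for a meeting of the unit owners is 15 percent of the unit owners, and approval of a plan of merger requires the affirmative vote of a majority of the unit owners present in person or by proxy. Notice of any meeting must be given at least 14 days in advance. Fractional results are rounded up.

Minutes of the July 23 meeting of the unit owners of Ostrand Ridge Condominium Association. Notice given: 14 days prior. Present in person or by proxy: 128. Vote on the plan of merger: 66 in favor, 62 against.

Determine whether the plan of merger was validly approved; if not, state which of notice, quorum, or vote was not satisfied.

Notice: 14 days given; 14 required. Satisfied.
Quorum: 15% of 837 = 125.55, rounded up to 126; 128 present. Satisfied.
Vote: requires a majority of those present (128); a majority of 128 is 65, so 65 needed; 66 in favor. Satisfied.

Valid — all requirements satisfied.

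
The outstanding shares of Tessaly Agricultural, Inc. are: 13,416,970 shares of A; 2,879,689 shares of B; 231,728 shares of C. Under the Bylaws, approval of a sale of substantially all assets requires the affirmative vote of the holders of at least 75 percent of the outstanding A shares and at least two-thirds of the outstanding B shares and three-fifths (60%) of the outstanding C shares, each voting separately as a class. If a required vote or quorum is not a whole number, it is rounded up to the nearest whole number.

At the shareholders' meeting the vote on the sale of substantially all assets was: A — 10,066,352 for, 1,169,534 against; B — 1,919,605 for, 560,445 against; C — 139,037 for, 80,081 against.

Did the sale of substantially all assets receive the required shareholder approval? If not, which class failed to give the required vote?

A: 3/4 of 13416970 = 10062727.50, rounded up to 10062728; 10,062,728 required, 10,066,352 in favor — approved.
B: 2/3 of 2879689 = 1919792.67, rounded up to 1919793; 1,919,793 required, 1,919,605 in favor — not approved.
C: 3/5 of 231728 = 139036.80, rounded up to 139037; 139,037 required, 139,037 in favor — approved.

Not approved — the B shares did not give the required vote.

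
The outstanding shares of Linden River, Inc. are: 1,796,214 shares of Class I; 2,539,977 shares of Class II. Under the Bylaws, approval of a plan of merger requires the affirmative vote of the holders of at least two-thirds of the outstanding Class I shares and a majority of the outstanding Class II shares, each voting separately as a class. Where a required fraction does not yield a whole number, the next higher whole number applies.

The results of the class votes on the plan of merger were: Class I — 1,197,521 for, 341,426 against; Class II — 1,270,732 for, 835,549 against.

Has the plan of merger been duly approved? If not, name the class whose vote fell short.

Approved — every class gave the required vote.

Class I: 2/3 of 1796214 = 1197476; 1,197,476 required, 1,197,521 in favor — approved.
Class II: a majority of 2539977 is 1269989; 1,269,989 required, 1,270,732 in favor — approved.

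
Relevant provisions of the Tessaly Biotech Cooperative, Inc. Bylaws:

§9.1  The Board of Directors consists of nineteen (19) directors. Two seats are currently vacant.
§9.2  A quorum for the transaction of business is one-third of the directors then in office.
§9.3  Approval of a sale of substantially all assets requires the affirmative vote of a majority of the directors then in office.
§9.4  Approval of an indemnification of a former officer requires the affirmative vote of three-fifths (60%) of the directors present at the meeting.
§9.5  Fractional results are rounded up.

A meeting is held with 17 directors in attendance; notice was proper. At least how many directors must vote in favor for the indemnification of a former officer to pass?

The indemnification of a former officer requires three-fifths of the directors present (17).
3/5 of 17 = 10.20, rounded up to 11.

11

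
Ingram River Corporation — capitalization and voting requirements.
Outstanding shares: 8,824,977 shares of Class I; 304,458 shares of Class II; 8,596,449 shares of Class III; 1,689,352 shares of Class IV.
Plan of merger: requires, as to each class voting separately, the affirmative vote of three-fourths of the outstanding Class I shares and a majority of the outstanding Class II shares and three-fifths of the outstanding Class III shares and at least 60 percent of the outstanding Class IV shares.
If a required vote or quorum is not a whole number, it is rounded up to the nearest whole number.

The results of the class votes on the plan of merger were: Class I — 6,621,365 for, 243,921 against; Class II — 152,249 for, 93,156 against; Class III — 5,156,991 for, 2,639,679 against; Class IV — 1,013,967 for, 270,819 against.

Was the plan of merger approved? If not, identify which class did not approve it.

Class I: 3/4 of 8824977 = 6618732.75, rounded up to 6618733; 6,618,733 required, 6,621,365 in favor — approved.
Class II: a majority of 304458 is 152230; 152,230 required, 152,249 in favor — approved.
Class III: 3/5 of 8596449 = 5157869.40, rounded up to 5157870; 5,157,870 required, 5,156,991 in favor — not approved.
Class IV: 3/5 of 1689352 = 1013611.20, rounded up to 1013612; 1,013,612 required, 1,013,967 in favor — approved.

Not approved — the Class III shares did not give the required vote.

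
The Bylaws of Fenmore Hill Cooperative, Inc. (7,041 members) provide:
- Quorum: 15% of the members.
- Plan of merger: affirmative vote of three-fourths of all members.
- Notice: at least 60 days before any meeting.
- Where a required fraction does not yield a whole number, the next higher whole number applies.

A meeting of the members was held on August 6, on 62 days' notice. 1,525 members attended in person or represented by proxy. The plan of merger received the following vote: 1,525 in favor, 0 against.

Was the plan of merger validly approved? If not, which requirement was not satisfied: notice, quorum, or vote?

Invalid — vote requirement not satisfied.

Notice: 62 days given; 60 required. Satisfied.
Quorum: 15% of 7,041 = 1,056.15, rounded up to 1,057; 1,525 present. Satisfied.
Vote: requires three-fourths of all members (7,041); 3/4 of 7041 = 5280.75, rounded up to 5281, so 5,281 needed; 1,525 in favor. Not satisfied.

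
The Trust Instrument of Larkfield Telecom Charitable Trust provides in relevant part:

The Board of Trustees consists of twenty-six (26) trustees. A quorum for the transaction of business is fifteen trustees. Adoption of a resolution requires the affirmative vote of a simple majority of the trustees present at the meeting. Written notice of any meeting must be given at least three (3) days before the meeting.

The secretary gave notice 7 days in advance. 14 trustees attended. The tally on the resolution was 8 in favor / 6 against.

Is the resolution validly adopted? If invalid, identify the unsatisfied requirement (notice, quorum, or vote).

Notice: 7 days given; 3 required (7 ≥ 3). Satisfied.
Quorum: 14 present; quorum is 15. Not satisfied.
Vote: the resolution requires a majority of the trustees present (14). A majority of 14 is 8, so 8 affirmative votes are needed; 8 voted in favor. Satisfied. (Moot — without a quorum no business can be validly transacted.)

Invalid — quorum requirement not satisfied.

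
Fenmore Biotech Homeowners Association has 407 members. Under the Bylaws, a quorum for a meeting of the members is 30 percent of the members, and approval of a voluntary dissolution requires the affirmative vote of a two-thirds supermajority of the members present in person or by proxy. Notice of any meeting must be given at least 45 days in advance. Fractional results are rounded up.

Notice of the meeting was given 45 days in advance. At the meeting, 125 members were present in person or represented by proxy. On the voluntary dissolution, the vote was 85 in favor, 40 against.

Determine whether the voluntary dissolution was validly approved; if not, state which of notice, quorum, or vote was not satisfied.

Valid — all requirements satisfied.

Notice: 45 days given; 45 required. Satisfied.
Quorum: 30% of 407 = 122.10, rounded up to 123; 125 present. Satisfied.
Vote: requires two-thirds of those present (125); 2/3 of 125 = 83.33, rounded up to 84, so 84 needed; 85 in favor. Satisfied.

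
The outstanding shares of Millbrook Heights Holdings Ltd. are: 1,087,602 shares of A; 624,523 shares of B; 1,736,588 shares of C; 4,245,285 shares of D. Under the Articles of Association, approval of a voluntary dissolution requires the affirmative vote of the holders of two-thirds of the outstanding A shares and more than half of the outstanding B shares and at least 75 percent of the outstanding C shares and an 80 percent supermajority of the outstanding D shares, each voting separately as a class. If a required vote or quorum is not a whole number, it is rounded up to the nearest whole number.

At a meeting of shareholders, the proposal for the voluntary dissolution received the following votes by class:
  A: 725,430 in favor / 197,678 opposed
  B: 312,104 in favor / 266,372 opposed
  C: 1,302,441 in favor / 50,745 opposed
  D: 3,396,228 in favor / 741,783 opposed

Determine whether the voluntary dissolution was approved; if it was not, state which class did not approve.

A: 2/3 of 1087602 = 725068; 725,068 required, 725,430 in favor — approved.
B: a majority of 624523 is 312262; 312,262 required, 312,104 in favor — not approved.
C: 3/4 of 1736588 = 1302441; 1,302,441 required, 1,302,441 in favor — approved.
D: 4/5 of 4245285 = 3396228; 3,396,228 required, 3,396,228 in favor — approved.

Not approved — the B shares did not give the required vote.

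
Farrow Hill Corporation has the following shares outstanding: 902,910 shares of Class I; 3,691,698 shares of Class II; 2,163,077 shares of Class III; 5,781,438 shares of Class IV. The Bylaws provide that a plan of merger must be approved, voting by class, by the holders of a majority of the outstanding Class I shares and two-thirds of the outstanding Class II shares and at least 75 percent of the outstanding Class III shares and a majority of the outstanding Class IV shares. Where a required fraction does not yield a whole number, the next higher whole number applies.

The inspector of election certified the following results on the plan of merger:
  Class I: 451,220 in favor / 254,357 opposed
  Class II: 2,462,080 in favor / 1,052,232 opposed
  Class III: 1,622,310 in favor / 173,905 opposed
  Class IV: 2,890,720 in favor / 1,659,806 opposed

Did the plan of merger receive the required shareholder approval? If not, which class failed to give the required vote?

Not approved — the Class I shares did not give the required vote.

Class I: a majority of 902910 is 451456; 451,456 required, 451,220 in favor — not approved.
Class II: 2/3 of 3691698 = 2461132; 2,461,132 required, 2,462,080 in favor — approved.
Class III: 3/4 of 2163077 = 1622307.75, rounded up to 1622308; 1,622,308 required, 1,622,310 in favor — approved.
Class IV: a majority of 5781438 is 2890720; 2,890,720 required, 2,890,720 in favor — approved.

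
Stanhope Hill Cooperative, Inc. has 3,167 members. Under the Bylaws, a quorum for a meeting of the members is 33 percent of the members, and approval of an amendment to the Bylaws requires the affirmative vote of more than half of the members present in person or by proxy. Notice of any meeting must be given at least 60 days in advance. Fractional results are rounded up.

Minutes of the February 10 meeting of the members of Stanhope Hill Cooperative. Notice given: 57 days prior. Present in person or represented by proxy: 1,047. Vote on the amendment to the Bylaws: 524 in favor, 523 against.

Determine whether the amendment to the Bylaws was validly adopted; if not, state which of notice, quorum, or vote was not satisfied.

Notice: 57 days given; 60 required. Not satisfied.
Quorum: 33% of 3,167 = 1,045.11, rounded up to 1,046; 1,047 present. Satisfied.
Vote: requires a majority of those present (1,047); a majority of 1047 is 524, so 524 needed; 524 in favor. Satisfied.

Invalid — notice requirement not satisfied.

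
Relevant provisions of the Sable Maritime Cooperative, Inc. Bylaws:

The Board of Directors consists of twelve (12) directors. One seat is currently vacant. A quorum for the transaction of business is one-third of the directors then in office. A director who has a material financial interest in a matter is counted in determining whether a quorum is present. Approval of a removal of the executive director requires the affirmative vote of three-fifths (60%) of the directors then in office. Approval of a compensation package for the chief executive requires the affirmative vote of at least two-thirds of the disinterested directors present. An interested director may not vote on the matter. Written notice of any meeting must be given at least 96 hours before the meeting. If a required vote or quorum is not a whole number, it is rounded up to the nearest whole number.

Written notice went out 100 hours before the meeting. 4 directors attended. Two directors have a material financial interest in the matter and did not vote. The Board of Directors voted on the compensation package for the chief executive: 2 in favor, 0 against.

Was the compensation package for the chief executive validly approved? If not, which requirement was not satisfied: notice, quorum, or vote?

Notice: 100 hours given; 96 required (100 ≥ 96). Satisfied.
Quorum: 4 present (interested directors count toward quorum); quorum is 4. Satisfied.
Vote: the compensation package for the chief executive requires two-thirds of the disinterested directors present (4 − 2 = 2). 2/3 of 2 = 1.33, rounded up to 2, so 2 affirmative votes are needed; 2 voted in favor. Satisfied.

Valid — all requirements satisfied.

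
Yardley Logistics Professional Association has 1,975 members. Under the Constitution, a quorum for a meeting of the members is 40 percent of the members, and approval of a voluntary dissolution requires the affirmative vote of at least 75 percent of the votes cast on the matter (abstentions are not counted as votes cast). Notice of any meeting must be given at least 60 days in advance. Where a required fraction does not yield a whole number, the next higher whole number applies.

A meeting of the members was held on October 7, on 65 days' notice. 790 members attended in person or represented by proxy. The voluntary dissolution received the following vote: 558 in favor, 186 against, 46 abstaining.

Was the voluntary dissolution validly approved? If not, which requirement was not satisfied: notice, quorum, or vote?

Notice: 65 days given; 60 required. Satisfied.
Quorum: 40% of 1,975 = 790; 790 present. Satisfied.
Vote: requires three-fourths of the votes cast (790 − 46 abstaining = 744); 3/4 of 744 = 558, so 558 needed; 558 in favor. Satisfied.

Valid — all requirements satisfied.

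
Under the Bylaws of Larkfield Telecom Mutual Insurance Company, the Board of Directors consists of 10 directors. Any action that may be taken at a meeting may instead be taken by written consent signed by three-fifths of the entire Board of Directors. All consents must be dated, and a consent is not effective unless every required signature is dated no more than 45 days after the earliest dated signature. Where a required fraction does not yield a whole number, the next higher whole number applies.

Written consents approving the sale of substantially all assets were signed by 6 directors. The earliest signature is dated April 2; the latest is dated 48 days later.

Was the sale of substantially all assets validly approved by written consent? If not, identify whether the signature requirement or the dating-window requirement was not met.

Signatures required: three-fifths of 10 — 3/5 of 10 = 6, so 6 needed; 6 signed. Sufficient.
Dating window: the latest signature is 48 days after the earliest; the limit is 45 days. Outside the window.

Not effective — dating-window requirement not satisfied.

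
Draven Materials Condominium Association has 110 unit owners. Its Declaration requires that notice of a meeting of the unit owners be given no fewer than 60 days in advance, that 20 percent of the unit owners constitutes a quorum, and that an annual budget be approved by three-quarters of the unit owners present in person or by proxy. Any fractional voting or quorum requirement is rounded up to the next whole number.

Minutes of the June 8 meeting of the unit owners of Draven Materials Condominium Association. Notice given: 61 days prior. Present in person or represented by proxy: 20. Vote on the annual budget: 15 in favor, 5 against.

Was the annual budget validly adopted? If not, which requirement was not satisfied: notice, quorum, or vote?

Invalid — quorum requirement not satisfied.

Notice: 61 days given; 60 required. Satisfied.
Quorum: 20% of 110 = 22; 20 present. Not satisfied.
Vote: requires three-fourths of those present (20); 3/4 of 20 = 15, so 15 needed; 15 in favor. Satisfied.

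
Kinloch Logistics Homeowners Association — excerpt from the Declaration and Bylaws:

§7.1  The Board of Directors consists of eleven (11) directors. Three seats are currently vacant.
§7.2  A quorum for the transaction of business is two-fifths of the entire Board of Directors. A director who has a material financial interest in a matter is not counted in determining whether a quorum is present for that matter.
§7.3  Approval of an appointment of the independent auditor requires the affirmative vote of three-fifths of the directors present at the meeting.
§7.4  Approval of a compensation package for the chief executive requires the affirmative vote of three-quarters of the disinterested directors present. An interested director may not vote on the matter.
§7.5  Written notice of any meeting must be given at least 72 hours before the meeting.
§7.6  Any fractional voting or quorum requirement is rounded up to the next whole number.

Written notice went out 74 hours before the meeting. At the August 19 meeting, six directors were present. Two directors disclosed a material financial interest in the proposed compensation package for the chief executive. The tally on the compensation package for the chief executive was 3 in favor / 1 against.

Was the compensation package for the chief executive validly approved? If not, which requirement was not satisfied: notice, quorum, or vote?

Invalid — quorum requirement not satisfied.

Notice: 74 hours given; 72 required (74 ≥ 72). Satisfied.
Quorum: 6 present, but the 2 interested directors do not count, leaving 4. Quorum is 5. Not satisfied.
Vote: the compensation package for the chief executive requires three-fourths of the disinterested directors present (6 − 2 = 4). 3/4 of 4 = 3, so 3 affirmative votes are needed; 3 voted in favor. Satisfied. (Moot — without a quorum no business can be validly transacted.)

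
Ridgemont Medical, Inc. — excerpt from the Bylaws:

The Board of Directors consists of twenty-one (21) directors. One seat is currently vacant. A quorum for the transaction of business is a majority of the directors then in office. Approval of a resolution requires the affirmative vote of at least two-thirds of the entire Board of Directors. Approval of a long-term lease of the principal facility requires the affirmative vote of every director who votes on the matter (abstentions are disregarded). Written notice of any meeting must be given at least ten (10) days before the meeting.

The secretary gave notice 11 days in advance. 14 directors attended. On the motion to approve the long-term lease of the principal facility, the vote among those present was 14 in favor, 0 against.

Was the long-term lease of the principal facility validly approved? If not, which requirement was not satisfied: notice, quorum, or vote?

Valid — all requirements satisfied.

Notice: 11 days given; 10 required (11 ≥ 10). Satisfied.
Quorum: 14 present; quorum is 11. Satisfied.
Vote: the long-term lease of the principal facility requires the unanimous vote of the votes cast (14). Unanimous means all 14, so 14 affirmative votes are needed; 14 voted in favor. Satisfied.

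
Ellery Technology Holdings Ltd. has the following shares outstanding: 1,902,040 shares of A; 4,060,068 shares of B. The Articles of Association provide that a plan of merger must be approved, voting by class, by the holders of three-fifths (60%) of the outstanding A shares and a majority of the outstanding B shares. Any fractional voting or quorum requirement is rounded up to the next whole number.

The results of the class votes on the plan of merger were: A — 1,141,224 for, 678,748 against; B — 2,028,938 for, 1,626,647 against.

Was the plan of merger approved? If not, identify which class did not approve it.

Not approved — the B shares did not give the required vote.

A: 3/5 of 1902040 = 1141224; 1,141,224 required, 1,141,224 in favor — approved.
B: a majority of 4060068 is 2030035; 2,030,035 required, 2,028,938 in favor — not approved.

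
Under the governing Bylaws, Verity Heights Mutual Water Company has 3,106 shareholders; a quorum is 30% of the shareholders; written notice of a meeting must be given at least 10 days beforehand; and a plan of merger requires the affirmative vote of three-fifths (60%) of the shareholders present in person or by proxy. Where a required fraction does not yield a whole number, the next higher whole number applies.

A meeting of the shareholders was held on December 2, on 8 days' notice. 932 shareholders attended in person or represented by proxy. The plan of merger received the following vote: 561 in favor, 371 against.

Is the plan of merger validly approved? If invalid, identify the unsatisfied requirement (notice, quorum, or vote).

Invalid — notice requirement not satisfied.

Notice: 8 days given; 10 required. Not satisfied.
Quorum: 30% of 3,106 = 931.80, rounded up to 932; 932 present. Satisfied.
Vote: requires three-fifths of those present (932); 3/5 of 932 = 559.20, rounded up to 560, so 560 needed; 561 in favor. Satisfied.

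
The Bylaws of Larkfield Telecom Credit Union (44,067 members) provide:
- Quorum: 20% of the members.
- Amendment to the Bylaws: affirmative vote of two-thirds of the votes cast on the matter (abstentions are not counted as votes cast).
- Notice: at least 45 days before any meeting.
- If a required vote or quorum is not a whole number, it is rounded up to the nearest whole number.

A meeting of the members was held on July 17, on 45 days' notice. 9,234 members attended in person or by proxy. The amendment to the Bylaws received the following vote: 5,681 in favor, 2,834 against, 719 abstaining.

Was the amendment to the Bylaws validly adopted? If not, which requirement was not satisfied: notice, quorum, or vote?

Notice: 45 days given; 45 required. Satisfied.
Quorum: 20% of 44,067 = 8,813.40, rounded up to 8,814; 9,234 present. Satisfied.
Vote: requires two-thirds of the votes cast (9,234 − 719 abstaining = 8,515); 2/3 of 8515 = 5676.67, rounded up to 5677, so 5,677 needed; 5,681 in favor. Satisfied.

Valid — all requirements satisfied.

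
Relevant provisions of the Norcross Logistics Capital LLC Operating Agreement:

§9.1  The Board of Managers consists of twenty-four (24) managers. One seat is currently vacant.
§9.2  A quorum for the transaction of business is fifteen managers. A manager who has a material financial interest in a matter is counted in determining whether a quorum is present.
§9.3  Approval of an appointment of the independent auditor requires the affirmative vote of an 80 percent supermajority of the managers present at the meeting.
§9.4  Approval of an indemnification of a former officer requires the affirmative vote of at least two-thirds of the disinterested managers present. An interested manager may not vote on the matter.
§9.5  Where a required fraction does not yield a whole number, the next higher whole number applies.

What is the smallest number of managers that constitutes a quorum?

The quorum is fixed at 15.

15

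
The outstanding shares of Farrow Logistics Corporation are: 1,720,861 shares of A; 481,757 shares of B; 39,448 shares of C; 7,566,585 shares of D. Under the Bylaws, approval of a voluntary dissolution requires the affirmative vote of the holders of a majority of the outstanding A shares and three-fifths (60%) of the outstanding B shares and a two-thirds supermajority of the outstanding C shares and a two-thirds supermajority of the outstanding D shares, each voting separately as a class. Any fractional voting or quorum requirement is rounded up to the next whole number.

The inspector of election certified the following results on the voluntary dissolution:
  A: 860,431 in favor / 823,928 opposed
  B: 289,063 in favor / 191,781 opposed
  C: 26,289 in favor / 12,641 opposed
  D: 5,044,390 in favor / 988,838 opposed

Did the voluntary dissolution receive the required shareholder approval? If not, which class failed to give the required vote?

Not approved — the C shares did not give the required vote.

A: a majority of 1720861 is 860431; 860,431 required, 860,431 in favor — approved.
B: 3/5 of 481757 = 289054.20, rounded up to 289055; 289,055 required, 289,063 in favor — approved.
C: 2/3 of 39448 = 26298.67, rounded up to 26299; 26,299 required, 26,289 in favor — not approved.
D: 2/3 of 7566585 = 5044390; 5,044,390 required, 5,044,390 in favor — approved.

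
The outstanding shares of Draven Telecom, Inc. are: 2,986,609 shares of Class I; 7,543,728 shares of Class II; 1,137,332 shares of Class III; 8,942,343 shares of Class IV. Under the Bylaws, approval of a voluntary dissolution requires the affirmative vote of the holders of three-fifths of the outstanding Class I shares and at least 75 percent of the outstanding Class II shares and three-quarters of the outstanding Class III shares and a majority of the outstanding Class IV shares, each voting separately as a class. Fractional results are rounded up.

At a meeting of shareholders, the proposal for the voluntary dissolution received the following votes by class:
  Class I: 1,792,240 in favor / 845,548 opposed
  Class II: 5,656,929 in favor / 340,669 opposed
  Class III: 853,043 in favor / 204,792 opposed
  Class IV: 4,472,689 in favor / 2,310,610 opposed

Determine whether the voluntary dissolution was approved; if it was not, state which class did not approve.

Not approved — the Class II shares did not give the required vote.

Class I: 3/5 of 2986609 = 1791965.40, rounded up to 1791966; 1,791,966 required, 1,792,240 in favor — approved.
Class II: 3/4 of 7543728 = 5657796; 5,657,796 required, 5,656,929 in favor — not approved.
Class III: 3/4 of 1137332 = 852999; 852,999 required, 853,043 in favor — approved.
Class IV: a majority of 8942343 is 4471172; 4,471,172 required, 4,472,689 in favor — approved.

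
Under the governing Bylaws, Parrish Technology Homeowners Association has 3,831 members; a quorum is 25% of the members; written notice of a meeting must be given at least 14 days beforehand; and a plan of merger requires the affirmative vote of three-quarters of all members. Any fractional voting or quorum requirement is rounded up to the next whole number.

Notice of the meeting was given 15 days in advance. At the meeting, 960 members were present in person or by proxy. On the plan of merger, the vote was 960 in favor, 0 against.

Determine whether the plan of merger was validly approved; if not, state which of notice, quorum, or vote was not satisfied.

Invalid — vote requirement not satisfied.

Notice: 15 days given; 14 required. Satisfied.
Quorum: 25% of 3,831 = 957.75, rounded up to 958; 960 present. Satisfied.
Vote: requires three-fourths of all members (3,831); 3/4 of 3831 = 2873.25, rounded up to 2874, so 2,874 needed; 960 in favor. Not satisfied.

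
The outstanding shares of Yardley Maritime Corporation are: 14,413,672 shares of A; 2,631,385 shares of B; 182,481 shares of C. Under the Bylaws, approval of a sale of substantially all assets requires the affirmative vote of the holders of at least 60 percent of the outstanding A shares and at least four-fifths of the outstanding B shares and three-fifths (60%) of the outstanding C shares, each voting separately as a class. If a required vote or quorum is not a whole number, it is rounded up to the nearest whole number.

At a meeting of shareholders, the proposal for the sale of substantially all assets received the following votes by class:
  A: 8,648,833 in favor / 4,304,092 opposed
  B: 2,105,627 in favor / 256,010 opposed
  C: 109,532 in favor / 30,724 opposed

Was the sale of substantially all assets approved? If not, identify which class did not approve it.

Approved — every class gave the required vote.

A: 3/5 of 14413672 = 8648203.20, rounded up to 8648204; 8,648,204 required, 8,648,833 in favor — approved.
B: 4/5 of 2631385 = 2105108; 2,105,108 required, 2,105,627 in favor — approved.
C: 3/5 of 182481 = 109488.60, rounded up to 109489; 109,489 required, 109,532 in favor — approved.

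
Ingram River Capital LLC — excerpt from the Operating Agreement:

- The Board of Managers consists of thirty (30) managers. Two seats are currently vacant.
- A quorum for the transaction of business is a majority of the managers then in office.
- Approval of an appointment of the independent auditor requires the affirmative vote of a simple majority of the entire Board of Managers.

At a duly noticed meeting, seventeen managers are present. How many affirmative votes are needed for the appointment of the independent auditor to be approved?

The appointment of the independent auditor requires a majority of the entire Board of Managers (30).
A majority of 30 is 16.

16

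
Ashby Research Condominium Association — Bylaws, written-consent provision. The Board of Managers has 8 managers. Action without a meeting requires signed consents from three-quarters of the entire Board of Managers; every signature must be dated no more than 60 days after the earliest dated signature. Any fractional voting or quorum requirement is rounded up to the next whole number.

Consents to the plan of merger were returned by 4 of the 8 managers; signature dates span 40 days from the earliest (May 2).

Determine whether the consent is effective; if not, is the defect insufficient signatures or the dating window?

Signatures required: three-quarters of 8 — 3/4 of 8 = 6, so 6 needed; 4 signed. Insufficient.
Dating window: the latest signature is 40 days after the earliest; the limit is 60 days. Within the window.

Not effective — insufficient signatures.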